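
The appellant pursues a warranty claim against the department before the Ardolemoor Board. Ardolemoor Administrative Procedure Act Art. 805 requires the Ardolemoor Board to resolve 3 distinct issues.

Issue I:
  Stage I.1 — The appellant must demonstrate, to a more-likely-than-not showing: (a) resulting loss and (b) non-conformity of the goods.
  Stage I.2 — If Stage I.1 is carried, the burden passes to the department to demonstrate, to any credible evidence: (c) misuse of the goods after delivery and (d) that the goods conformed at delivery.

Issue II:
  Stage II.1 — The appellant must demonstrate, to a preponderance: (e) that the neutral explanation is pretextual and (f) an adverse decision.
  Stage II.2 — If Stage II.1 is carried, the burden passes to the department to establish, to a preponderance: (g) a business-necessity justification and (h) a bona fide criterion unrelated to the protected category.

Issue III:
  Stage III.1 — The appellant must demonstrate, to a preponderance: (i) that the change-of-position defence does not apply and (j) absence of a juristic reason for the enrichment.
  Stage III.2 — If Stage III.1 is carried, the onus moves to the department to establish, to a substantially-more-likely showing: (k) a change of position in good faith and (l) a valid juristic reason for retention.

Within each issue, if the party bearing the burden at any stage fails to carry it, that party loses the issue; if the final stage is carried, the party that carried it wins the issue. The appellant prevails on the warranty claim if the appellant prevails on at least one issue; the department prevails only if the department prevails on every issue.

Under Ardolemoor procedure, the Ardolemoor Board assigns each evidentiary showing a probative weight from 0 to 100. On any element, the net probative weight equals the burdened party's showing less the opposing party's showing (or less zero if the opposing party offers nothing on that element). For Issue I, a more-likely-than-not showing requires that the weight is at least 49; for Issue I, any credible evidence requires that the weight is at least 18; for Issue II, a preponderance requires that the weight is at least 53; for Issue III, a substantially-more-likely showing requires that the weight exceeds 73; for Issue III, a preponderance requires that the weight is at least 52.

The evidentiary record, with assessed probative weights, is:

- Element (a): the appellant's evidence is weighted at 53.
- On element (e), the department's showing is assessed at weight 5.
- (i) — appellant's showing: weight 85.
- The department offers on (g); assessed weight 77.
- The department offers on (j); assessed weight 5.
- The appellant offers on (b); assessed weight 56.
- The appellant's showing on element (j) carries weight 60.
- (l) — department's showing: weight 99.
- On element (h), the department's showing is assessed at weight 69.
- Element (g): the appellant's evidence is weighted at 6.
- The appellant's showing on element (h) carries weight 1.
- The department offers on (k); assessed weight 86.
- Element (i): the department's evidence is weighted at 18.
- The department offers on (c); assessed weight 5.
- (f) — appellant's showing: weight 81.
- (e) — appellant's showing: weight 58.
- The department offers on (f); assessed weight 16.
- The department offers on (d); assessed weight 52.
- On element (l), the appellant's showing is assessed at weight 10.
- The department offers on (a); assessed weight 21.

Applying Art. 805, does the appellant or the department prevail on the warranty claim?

— Issue I —
Stage I.1 — burden on appellant; standard: a more-likely-than-not showing (weight is at least 49).
    (a): 53 − 21 = 32 < 49 [not met]
    (b): 56 ≥ 49 [met]
  The appellant does not carry Stage I.1.
The department prevails on this issue.
— Issue II —
Stage II.1 — burden on appellant; standard: a preponderance (weight is at least 53).
    (e): 58 − 5 = 53 ≥ 53 [met]
    (f): 81 − 16 = 65 ≥ 53 [met]
  The appellant carries Stage II.1; the department now bears the burden.
Stage II.2 — burden on department; standard: a preponderance (weight is at least 53).
    (g): 77 − 6 = 71 ≥ 53 [met]
    (h): 69 − 1 = 68 ≥ 53 [met]
  All elements met at the final stage.
Every stage carried; the department prevails on this issue.
— Issue III —
At Stage III.1 the appellant must meet a preponderance (weight is at least 52): on (i) the weight is 85 less the opposing 18 gives net 67, ≥ 52, so (i) meets the standard; on (j) the weight is 60 less the opposing 5 gives net 55, which does reach 52, so (j) meets the standard.
  Stage III.1 carried; the burden shifts to the department.
At Stage III.2 the department must meet a substantially-more-likely showing (weight exceeds 73): on (k) the weight is 86, which does exceed 73, so (k) meets the standard; on (l) the weight is 99 less the opposing 10 gives net 89, which does exceed 73, so (l) meets the standard.
  The department carries the last stage.
All stages carried — the department prevails on this issue.
Per-issue: Issue I → department; Issue II → department; Issue III → department. The appellant must prevail on at least one issue; overall, the department prevails.

department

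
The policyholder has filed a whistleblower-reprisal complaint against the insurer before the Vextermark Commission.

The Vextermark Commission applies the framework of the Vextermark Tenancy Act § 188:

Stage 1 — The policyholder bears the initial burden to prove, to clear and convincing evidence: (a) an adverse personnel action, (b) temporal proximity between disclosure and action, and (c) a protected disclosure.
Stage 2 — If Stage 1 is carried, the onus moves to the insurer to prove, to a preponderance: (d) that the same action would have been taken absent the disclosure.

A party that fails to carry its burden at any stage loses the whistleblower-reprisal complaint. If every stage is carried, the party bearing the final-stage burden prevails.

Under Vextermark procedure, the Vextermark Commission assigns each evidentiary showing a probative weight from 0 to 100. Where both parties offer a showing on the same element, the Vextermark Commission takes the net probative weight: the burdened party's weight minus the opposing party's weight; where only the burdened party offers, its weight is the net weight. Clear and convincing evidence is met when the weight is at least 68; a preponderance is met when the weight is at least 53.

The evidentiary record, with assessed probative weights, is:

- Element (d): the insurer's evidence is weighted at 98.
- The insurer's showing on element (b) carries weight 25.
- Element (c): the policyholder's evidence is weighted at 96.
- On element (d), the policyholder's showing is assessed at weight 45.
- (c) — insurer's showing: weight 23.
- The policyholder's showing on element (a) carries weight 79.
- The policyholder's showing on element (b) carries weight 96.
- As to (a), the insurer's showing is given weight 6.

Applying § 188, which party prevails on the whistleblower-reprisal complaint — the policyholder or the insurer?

insurer

Stage 1 (policyholder, clear and convincing evidence, weight is at least 68): (a) net 79−6=73 ≥ 68 — meets; (b) net 96−25=71 ≥ 68 — meets; (c) net 96−23=73 ≥ 68 — meets.
  Stage 1 carried; the burden shifts to the insurer.
Stage 2 (insurer, a preponderance, weight is at least 53): (d) net 98−45=53 ≥ 53 — meets.
  The insurer carries the last stage.
All stages carried — the insurer prevails.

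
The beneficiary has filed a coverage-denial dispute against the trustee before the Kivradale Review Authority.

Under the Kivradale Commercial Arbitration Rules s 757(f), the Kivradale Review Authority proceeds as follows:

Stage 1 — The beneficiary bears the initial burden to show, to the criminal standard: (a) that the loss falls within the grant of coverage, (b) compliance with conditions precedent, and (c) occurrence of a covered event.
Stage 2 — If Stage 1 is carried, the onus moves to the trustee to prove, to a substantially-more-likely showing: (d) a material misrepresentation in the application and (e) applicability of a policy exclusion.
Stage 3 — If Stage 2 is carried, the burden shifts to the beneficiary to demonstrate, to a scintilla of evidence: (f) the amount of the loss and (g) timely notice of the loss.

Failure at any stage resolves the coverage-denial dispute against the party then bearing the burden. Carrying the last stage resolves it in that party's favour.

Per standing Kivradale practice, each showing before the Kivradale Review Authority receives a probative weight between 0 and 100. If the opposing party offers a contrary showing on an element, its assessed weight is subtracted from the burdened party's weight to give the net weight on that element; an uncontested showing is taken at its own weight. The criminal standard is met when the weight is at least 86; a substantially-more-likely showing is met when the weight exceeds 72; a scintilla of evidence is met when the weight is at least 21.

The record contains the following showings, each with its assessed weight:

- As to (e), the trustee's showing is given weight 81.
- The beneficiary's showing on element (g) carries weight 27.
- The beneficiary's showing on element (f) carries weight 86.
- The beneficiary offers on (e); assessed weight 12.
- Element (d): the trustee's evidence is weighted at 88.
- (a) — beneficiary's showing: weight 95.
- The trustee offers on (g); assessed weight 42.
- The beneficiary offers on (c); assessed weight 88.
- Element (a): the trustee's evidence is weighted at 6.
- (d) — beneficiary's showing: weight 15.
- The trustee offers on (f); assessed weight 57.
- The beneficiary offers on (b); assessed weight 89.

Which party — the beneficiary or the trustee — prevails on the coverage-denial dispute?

Stage 1 — burden on beneficiary; standard: the criminal standard (weight is at least 86).
    (a): 95 − 6 = 89 ≥ 86 [met]
    (b): 89 ≥ 86 [met]
    (c): 88 ≥ 86 [met]
  All elements met. The burden passes to the trustee.
Stage 2 — burden on trustee; standard: a substantially-more-likely showing (weight exceeds 72).
    (d): 88 − 15 = 73 > 72 [met]
    (e): 81 − 12 = 69 ≤ 72 [not met]
  Not every element is met, so the trustee fails to carry Stage 2.
So the beneficiary prevails.

beneficiary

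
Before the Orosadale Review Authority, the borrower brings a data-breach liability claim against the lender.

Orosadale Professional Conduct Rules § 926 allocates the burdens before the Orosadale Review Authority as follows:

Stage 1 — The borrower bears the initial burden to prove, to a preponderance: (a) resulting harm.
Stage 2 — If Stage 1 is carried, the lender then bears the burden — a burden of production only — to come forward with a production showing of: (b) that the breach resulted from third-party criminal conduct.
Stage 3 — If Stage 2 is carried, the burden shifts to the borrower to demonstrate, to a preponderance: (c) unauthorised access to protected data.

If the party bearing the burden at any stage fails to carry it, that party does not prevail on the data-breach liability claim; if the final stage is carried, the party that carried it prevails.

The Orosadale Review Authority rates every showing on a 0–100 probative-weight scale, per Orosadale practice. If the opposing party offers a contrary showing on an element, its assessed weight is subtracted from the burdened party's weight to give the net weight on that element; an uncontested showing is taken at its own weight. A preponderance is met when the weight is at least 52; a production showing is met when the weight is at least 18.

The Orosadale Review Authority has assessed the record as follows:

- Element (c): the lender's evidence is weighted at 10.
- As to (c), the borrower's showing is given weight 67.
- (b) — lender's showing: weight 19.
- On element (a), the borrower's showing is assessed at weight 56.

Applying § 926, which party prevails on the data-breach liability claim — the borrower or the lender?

borrower

Stage 1 (borrower, a preponderance, weight is at least 52): (a) 56 ≥ 52 — meets.
  All elements met. The burden passes to the lender.
Stage 2 (lender, a production showing, weight is at least 18): (b) 19 ≥ 18 — meets.
  Stage 2 carried; the burden shifts to the borrower.
Stage 3 (borrower, a preponderance, weight is at least 52): (c) net 67−10=57 ≥ 52 — meets.
  Stage 3 carried; the final stage is satisfied.
With every stage satisfied, the borrower prevails.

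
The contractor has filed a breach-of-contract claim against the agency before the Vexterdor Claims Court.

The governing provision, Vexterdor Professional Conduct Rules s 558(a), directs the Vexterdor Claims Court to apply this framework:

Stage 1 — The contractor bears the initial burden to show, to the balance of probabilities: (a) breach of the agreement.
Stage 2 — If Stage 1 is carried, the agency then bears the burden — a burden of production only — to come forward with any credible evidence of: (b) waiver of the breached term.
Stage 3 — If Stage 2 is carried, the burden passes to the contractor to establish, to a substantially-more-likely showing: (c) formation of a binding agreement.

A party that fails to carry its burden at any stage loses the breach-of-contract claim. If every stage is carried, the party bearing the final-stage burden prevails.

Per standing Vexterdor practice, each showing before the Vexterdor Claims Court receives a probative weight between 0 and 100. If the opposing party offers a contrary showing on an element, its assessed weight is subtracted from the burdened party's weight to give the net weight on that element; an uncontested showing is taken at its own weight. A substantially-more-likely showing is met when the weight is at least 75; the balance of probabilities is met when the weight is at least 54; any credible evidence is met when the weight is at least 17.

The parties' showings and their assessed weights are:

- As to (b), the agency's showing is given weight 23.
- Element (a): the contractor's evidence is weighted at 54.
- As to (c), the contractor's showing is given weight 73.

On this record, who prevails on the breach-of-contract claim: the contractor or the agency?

Stage 1 — burden on contractor; standard: the balance of probabilities (weight is at least 54).
    (a): 54 ≥ 54 [met]
  The contractor carries Stage 1; the agency now bears the burden.
Stage 2 — burden on agency; standard: any credible evidence (weight is at least 17).
    (b): 23 ≥ 17 [met]
  The agency carries Stage 2; the contractor now bears the burden.
Stage 3 — burden on contractor; standard: a substantially-more-likely showing (weight is at least 75).
    (c): 73 < 75 [not met]
  The contractor does not carry Stage 3.
The agency prevails.

agency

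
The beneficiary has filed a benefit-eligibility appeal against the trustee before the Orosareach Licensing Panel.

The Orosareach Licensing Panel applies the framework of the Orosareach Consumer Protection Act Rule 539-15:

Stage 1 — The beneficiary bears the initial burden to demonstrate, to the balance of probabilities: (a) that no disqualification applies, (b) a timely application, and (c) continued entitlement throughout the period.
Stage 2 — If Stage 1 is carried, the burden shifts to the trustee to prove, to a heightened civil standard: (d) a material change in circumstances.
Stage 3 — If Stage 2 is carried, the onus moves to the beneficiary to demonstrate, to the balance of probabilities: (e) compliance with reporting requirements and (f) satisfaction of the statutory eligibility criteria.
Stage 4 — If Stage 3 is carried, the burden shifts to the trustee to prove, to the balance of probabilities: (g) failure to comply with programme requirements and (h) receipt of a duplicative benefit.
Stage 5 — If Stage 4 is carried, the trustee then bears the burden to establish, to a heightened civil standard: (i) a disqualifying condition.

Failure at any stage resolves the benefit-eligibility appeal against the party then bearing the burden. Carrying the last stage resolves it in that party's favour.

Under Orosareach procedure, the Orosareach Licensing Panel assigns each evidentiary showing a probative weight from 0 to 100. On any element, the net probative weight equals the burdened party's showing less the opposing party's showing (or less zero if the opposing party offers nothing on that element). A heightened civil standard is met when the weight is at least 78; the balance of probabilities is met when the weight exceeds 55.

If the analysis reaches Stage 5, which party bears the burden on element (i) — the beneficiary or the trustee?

Stage 5's rule assigns the burden to the trustee (to a heightened civil standard).

trustee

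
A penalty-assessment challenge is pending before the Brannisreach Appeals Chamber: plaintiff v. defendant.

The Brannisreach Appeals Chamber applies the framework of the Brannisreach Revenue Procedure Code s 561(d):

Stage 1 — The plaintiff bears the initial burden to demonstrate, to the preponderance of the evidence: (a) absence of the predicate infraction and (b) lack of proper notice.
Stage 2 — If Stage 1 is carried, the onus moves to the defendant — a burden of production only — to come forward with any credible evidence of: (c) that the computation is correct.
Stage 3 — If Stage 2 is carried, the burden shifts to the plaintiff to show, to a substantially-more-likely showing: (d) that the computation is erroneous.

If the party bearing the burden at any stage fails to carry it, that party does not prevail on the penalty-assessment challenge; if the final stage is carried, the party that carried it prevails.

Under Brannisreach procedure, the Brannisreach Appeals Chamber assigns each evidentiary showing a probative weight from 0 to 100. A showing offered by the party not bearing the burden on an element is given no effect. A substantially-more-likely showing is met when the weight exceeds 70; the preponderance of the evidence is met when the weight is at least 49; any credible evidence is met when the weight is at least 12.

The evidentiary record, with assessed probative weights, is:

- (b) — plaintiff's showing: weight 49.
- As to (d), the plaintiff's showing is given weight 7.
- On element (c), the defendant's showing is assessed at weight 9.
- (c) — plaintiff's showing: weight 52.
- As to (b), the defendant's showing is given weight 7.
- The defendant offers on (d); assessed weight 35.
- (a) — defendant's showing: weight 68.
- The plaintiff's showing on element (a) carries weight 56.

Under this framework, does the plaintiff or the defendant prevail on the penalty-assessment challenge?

plaintiff

At Stage 1 the plaintiff must meet the preponderance of the evidence (weight is at least 49): on (a) the weight is 56 (the defendant's 68 is given no effect), which does reach 49, so (a) meets the standard; on (b) the weight is 49 (the defendant's 7 is given no effect), which does reach 49, so (b) meets the standard.
  All elements met. The burden passes to the defendant.
At Stage 2 the defendant must meet any credible evidence (weight is at least 12): on (c) the weight is 9 (the plaintiff's 52 is given no effect), which does not reach 12, so (c) does not meet the standard.
  Not every element is met, so the defendant fails to carry Stage 2.
The plaintiff prevails.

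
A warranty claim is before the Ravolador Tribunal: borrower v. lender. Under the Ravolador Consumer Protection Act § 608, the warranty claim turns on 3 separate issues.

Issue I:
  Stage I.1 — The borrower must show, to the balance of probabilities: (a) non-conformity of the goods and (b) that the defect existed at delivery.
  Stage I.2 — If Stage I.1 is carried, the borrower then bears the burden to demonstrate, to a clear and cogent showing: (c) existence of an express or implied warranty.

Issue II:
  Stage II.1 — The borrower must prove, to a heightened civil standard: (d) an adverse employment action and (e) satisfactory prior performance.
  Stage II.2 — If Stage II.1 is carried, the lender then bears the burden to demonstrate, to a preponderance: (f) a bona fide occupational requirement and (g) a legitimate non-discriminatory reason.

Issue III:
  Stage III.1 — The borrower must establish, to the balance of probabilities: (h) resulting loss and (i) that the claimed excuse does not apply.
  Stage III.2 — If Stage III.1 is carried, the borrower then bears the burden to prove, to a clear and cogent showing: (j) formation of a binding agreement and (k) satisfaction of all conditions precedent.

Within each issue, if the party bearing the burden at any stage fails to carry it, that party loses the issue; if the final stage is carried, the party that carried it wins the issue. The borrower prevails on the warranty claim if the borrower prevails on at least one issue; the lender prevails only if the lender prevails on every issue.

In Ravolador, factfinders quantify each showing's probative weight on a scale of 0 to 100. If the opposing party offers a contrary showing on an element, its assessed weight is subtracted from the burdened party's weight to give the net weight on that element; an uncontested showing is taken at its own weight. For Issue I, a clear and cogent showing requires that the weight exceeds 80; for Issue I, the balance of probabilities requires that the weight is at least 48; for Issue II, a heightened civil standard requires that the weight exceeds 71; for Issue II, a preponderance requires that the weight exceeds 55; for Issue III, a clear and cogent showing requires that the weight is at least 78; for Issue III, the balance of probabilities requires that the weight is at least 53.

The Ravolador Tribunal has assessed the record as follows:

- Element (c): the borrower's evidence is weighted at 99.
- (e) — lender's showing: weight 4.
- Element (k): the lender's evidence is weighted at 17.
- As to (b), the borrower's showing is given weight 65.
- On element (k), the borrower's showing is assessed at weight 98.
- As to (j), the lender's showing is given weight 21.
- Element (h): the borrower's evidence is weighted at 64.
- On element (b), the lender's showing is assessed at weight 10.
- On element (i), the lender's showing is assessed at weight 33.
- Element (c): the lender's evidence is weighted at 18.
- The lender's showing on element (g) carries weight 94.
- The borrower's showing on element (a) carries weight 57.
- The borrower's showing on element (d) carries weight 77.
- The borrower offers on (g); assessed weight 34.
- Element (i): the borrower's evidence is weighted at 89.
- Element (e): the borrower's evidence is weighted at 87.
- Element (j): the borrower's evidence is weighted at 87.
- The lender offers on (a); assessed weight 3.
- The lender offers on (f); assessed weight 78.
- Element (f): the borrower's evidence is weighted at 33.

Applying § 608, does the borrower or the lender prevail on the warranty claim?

— Issue I —
At Stage I.1 the borrower must meet the balance of probabilities (weight is at least 48): on (a) the weight is 57 less the opposing 3 gives net 54, ≥ 48, so (a) meets the standard; on (b) the weight is 65 less the opposing 10 gives net 55, ≥ 48, so (b) meets the standard.
  Stage I.1 is satisfied; the borrower continues to bear the burden.
At Stage I.2 the borrower must meet a clear and cogent showing (weight exceeds 80): on (c) the weight is 99 less the opposing 18 gives net 81, which does exceed 80, so (c) meets the standard.
  The borrower carries the last stage.
All stages carried — the borrower prevails on this issue.
— Issue II —
At Stage II.1 the borrower must meet a heightened civil standard (weight exceeds 71): on (d) the weight is 77, > 71, so (d) meets the standard; on (e) the weight is 87 less the opposing 4 gives net 83, > 71, so (e) meets the standard.
  All elements met. The burden passes to the lender.
At Stage II.2 the lender must meet a preponderance (weight exceeds 55): on (f) the weight is 78 less the opposing 33 gives net 45, ≤ 55, so (f) does not meet the standard; on (g) the weight is 94 less the opposing 34 gives net 60, > 55, so (g) meets the standard.
  Not every element is met, so the lender fails to carry Stage II.2.
So the borrower prevails on this issue.
— Issue III —
At Stage III.1 the borrower must meet the balance of probabilities (weight is at least 53): on (h) the weight is 64, which does reach 53, so (h) meets the standard; on (i) the weight is 89 less the opposing 33 gives net 56, ≥ 53, so (i) meets the standard.
  All elements met. The borrower retains the burden for Stage III.2.
At Stage III.2 the borrower must meet a clear and cogent showing (weight is at least 78): on (j) the weight is 87 less the opposing 21 gives net 66, which does not reach 78, so (j) does not meet the standard; on (k) the weight is 98 less the opposing 17 gives net 81, ≥ 78, so (k) meets the standard.
  Not every element is met, so the borrower fails to carry Stage III.2.
The analysis ends at Stage III.2; the lender prevails on this issue.
Per-issue: Issue I → borrower; Issue II → borrower; Issue III → lender. The borrower must prevail on at least one issue; overall, the borrower prevails.

borrower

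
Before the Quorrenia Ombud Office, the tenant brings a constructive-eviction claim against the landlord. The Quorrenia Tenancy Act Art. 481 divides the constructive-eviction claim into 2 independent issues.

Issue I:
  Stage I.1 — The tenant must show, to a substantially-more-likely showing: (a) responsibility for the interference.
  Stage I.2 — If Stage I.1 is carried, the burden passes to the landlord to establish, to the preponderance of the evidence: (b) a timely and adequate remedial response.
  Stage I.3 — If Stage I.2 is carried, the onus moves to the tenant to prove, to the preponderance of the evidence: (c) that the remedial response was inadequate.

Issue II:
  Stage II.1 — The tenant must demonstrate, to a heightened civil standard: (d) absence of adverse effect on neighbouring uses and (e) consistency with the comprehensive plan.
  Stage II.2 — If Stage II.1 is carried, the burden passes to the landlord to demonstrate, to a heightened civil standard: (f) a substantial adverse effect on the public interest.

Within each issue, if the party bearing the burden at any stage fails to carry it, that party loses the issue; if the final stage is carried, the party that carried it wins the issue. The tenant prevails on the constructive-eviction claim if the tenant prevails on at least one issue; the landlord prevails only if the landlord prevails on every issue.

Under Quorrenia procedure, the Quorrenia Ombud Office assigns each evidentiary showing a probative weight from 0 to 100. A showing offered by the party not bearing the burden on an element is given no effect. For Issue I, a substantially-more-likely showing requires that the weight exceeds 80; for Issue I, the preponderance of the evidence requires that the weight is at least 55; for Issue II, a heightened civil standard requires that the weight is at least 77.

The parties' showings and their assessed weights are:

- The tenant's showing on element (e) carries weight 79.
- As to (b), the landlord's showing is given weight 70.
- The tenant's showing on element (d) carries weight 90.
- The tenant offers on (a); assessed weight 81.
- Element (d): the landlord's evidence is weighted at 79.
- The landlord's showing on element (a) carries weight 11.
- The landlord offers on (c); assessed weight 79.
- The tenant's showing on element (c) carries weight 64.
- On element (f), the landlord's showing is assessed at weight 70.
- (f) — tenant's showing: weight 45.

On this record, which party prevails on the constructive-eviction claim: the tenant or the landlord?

tenant

— Issue I —
Stage I.1 (tenant, a substantially-more-likely showing, weight exceeds 80): (a) 81 (landlord's 11 disregarded) > 80 — meets.
  All elements met. The burden passes to the landlord.
Stage I.2 (landlord, the preponderance of the evidence, weight is at least 55): (b) 70 ≥ 55 — meets.
  The landlord carries Stage I.2; the tenant now bears the burden.
Stage I.3 (tenant, the preponderance of the evidence, weight is at least 55): (c) 64 (landlord's 79 disregarded) ≥ 55 — meets.
  The tenant carries the last stage.
With every stage satisfied, the tenant prevails on this issue.
— Issue II —
At Stage II.1 the tenant must meet a heightened civil standard (weight is at least 77): on (d) the weight is 90 (the landlord's 79 is given no effect), which does reach 77, so (d) meets the standard; on (e) the weight is 79, ≥ 77, so (e) meets the standard.
  All elements met. The burden passes to the landlord.
At Stage II.2 the landlord must meet a heightened civil standard (weight is at least 77): on (f) the weight is 70 (the tenant's 45 is given no effect), which does not reach 77, so (f) does not meet the standard.
  The landlord does not carry Stage II.2.
The tenant prevails on this issue.
Per-issue: Issue I → tenant; Issue II → tenant. The tenant must prevail on at least one issue; overall, the tenant prevails.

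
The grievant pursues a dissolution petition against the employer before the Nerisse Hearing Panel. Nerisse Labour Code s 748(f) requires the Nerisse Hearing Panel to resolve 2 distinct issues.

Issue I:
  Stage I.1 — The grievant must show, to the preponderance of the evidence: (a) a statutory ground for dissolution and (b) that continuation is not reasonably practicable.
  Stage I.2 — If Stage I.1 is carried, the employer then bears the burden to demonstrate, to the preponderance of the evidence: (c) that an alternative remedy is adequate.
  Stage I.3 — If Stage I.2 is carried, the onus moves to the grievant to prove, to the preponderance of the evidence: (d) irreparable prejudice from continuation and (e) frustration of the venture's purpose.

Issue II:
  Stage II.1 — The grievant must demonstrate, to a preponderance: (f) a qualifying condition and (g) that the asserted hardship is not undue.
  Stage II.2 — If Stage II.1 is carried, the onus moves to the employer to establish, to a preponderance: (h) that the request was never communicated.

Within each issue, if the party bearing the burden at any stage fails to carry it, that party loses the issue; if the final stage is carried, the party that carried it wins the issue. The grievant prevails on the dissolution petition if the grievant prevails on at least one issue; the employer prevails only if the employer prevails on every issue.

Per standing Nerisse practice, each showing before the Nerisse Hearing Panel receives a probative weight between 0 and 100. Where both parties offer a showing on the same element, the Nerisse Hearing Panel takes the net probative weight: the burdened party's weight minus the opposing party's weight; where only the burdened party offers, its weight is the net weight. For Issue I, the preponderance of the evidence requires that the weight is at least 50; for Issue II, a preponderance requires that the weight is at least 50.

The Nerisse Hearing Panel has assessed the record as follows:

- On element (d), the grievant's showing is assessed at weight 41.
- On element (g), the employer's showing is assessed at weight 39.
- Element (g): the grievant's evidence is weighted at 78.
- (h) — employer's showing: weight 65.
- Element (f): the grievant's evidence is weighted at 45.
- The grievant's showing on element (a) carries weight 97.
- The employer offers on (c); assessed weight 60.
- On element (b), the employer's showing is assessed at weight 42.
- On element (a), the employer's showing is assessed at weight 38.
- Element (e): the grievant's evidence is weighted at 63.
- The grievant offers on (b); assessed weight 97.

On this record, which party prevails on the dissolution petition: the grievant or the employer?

employer

— Issue I —
Stage I.1 (grievant, the preponderance of the evidence, weight is at least 50): (a) net 97−38=59 ≥ 50 — meets; (b) net 97−42=55 ≥ 50 — meets.
  All elements met. The burden passes to the employer.
Stage I.2 (employer, the preponderance of the evidence, weight is at least 50): (c) 60 ≥ 50 — meets.
  Stage I.2 carried; the burden shifts to the grievant.
Stage I.3 (grievant, the preponderance of the evidence, weight is at least 50): (d) 41 < 50 — fails; (e) 63 ≥ 50 — meets.
  Stage I.3 not carried; the grievant fails its burden.
So the employer prevails on this issue.
— Issue II —
Stage II.1 — burden on grievant; standard: a preponderance (weight is at least 50).
    (f): 45 < 50 [not met]
    (g): 78 − 39 = 39 < 50 [not met]
  The grievant does not carry Stage II.1.
The analysis ends at Stage II.1; the employer prevails on this issue.
Per-issue: Issue I → employer; Issue II → employer. The grievant must prevail on at least one issue; overall, the employer prevails.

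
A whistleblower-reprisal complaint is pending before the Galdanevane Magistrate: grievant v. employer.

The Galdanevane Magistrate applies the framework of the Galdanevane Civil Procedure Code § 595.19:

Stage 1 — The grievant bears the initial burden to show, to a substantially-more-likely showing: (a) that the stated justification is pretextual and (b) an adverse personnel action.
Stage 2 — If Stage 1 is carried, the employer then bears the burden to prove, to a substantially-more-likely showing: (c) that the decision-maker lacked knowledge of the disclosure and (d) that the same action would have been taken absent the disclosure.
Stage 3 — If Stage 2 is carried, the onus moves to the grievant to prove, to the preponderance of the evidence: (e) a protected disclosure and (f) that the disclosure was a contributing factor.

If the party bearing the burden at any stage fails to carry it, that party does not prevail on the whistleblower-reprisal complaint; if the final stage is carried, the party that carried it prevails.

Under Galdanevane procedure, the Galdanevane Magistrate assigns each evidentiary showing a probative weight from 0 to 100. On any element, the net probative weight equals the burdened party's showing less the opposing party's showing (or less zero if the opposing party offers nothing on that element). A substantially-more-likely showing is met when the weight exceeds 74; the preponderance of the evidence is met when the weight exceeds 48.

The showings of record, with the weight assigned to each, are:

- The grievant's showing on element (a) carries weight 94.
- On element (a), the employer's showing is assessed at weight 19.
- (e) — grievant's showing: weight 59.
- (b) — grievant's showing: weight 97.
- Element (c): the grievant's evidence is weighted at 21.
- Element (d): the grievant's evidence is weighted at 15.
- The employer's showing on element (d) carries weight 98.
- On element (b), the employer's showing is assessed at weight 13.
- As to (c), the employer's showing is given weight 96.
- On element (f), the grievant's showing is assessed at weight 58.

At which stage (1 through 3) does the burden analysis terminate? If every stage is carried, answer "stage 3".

stage 3

At Stage 1 the grievant must meet a substantially-more-likely showing (weight exceeds 74): on (a) the weight is 94 less the opposing 19 gives net 75, > 74, so (a) meets the standard; on (b) the weight is 97 less the opposing 13 gives net 84, > 74, so (b) meets the standard.
  Stage 1 carried; the burden shifts to the employer.
At Stage 2 the employer must meet a substantially-more-likely showing (weight exceeds 74): on (c) the weight is 96 less the opposing 21 gives net 75, which does exceed 74, so (c) meets the standard; on (d) the weight is 98 less the opposing 15 gives net 83, which does exceed 74, so (d) meets the standard.
  All elements met. The burden passes to the grievant.
At Stage 3 the grievant must meet the preponderance of the evidence (weight exceeds 48): on (e) the weight is 59, > 48, so (e) meets the standard; on (f) the weight is 58, which does exceed 48, so (f) meets the standard.
  All elements met at the final stage.
All stages carried — the grievant prevails.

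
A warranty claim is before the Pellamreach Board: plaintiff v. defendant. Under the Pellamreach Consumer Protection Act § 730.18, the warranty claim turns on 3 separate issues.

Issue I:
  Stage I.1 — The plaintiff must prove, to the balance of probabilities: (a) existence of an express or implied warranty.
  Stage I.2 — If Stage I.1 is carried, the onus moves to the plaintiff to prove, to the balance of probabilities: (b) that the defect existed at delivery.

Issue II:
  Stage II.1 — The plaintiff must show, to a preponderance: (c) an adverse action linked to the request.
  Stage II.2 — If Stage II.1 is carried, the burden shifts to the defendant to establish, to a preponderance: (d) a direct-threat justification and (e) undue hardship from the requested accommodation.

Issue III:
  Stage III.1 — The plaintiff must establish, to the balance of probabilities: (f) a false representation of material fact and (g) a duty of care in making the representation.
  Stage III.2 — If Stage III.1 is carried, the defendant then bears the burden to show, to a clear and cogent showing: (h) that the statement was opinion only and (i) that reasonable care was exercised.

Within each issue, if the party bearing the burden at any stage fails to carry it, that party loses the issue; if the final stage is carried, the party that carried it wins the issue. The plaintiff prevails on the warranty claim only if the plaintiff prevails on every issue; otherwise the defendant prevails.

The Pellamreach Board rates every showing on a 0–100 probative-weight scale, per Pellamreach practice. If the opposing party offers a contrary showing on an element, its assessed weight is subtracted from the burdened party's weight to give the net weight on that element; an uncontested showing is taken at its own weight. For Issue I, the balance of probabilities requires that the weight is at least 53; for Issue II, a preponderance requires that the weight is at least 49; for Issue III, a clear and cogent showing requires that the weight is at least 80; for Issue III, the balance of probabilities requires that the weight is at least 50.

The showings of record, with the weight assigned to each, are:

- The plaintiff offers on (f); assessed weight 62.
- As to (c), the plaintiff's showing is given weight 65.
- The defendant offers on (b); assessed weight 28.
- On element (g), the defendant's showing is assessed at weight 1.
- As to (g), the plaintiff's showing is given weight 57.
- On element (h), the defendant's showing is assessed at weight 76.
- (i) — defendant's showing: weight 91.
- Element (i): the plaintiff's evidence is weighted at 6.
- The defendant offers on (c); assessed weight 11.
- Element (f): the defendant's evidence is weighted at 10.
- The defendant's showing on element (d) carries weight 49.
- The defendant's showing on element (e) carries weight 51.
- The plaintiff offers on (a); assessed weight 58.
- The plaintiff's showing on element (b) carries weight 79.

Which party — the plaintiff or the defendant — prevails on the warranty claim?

— Issue I —
At Stage I.1 the plaintiff must meet the balance of probabilities (weight is at least 53): on (a) the weight is 58, ≥ 53, so (a) meets the standard.
  All elements met. The plaintiff retains the burden for Stage I.2.
At Stage I.2 the plaintiff must meet the balance of probabilities (weight is at least 53): on (b) the weight is 79 less the opposing 28 gives net 51, < 53, so (b) does not meet the standard.
  The plaintiff does not carry Stage I.2.
The defendant prevails on this issue.
— Issue II —
At Stage II.1 the plaintiff must meet a preponderance (weight is at least 49): on (c) the weight is 65 less the opposing 11 gives net 54, which does reach 49, so (c) meets the standard.
  Stage II.1 carried; the burden shifts to the defendant.
At Stage II.2 the defendant must meet a preponderance (weight is at least 49): on (d) the weight is 49, which does reach 49, so (d) meets the standard; on (e) the weight is 51, which does reach 49, so (e) meets the standard.
  The defendant carries the last stage.
Every stage carried; the defendant prevails on this issue.
— Issue III —
Stage III.1 (plaintiff, the balance of probabilities, weight is at least 50): (f) net 62−10=52 ≥ 50 — meets; (g) net 57−1=56 ≥ 50 — meets.
  The plaintiff carries Stage III.1; the defendant now bears the burden.
Stage III.2 (defendant, a clear and cogent showing, weight is at least 80): (h) 76 < 80 — fails; (i) net 91−6=85 ≥ 80 — meets.
  The defendant does not carry Stage III.2.
So the plaintiff prevails on this issue.
Per-issue: Issue I → defendant; Issue II → defendant; Issue III → plaintiff. The plaintiff must prevail on every issue; overall, the defendant prevails.

defendant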